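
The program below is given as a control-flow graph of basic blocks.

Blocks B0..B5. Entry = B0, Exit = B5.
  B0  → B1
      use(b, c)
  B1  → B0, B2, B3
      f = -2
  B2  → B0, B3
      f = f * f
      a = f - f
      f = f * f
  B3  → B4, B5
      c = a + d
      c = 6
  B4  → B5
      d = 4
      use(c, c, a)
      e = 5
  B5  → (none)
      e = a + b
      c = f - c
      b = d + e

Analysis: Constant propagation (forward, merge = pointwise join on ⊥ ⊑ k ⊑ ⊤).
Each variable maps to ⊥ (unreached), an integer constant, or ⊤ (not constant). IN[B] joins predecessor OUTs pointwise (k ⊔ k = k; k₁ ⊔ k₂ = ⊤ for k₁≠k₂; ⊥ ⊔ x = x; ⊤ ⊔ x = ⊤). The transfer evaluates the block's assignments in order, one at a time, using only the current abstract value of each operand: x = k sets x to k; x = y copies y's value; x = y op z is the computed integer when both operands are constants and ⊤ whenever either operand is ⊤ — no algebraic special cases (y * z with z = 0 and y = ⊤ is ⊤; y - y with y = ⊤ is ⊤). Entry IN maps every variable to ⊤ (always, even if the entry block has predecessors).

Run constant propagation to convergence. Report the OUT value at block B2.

Answer: {a: 0, b: ⊤, c: ⊤, d: ⊤, e: ⊤, f: 16}

Derivation:
Per-block solution:
  B0:  IN=(all ⊤)  OUT=(all ⊤)
  B1:  IN=(all ⊤)  OUT={f:-2; rest ⊤}
  B2:  IN={f:-2; rest ⊤}  OUT={a:0, f:16; rest ⊤}
  B3:  IN=(all ⊤)  OUT={c:6; rest ⊤}
  B4:  IN={c:6; rest ⊤}  OUT={c:6, d:4, e:5; rest ⊤}
  B5:  IN={c:6; rest ⊤}  OUT=(all ⊤)

Merge at B2: IN[B2] = OUT[B1] = {a: ⊤, b: ⊤, c: ⊤, d: ⊤, e: ⊤, f: -2}
Applying B2's transfer function to that IN value gives OUT[B2] (row B2 above).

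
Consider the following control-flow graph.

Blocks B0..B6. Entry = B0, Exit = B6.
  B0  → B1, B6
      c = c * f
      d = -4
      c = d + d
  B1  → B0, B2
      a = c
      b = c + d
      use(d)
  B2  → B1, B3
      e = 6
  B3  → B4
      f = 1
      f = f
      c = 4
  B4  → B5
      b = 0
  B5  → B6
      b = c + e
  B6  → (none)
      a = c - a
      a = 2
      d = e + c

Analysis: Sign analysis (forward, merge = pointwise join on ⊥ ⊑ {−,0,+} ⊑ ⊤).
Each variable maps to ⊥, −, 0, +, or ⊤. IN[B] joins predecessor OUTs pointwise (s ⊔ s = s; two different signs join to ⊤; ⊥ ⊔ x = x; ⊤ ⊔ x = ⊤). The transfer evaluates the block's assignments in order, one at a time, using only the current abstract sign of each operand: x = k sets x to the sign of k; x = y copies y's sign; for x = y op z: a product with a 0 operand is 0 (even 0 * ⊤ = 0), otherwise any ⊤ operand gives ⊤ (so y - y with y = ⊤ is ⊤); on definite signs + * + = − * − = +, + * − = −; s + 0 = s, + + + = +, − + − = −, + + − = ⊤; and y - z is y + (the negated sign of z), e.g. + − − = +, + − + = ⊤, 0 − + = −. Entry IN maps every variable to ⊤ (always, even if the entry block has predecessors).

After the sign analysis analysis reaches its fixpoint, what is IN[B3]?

Converged values:
  B0:  IN=(all ⊤)  OUT={c:-, d:-; rest ⊤}
  B1:  IN={c:-, d:-; rest ⊤}  OUT={a:-, b:-, c:-, d:-; rest ⊤}
  B2:  IN={a:-, b:-, c:-, d:-; rest ⊤}  OUT={a:-, b:-, c:-, d:-, e:+; rest ⊤}
  B3:  IN={a:-, b:-, c:-, d:-, e:+; rest ⊤}  OUT={a:-, b:-, c:+, d:-, e:+, f:+; rest ⊤}
  B4:  IN={a:-, b:-, c:+, d:-, e:+, f:+; rest ⊤}  OUT={a:-, b:0, c:+, d:-, e:+, f:+; rest ⊤}
  B5:  IN={a:-, b:0, c:+, d:-, e:+, f:+; rest ⊤}  OUT={a:-, b:+, c:+, d:-, e:+, f:+; rest ⊤}
  B6:  IN={d:-; rest ⊤}  OUT={a:+; rest ⊤}

Merge at B3: IN[B3] = OUT[B2] = {a: -, b: -, c: -, d: -, e: +, f: ⊤}

Answer: {a: -, b: -, c: -, d: -, e: +, f: ⊤}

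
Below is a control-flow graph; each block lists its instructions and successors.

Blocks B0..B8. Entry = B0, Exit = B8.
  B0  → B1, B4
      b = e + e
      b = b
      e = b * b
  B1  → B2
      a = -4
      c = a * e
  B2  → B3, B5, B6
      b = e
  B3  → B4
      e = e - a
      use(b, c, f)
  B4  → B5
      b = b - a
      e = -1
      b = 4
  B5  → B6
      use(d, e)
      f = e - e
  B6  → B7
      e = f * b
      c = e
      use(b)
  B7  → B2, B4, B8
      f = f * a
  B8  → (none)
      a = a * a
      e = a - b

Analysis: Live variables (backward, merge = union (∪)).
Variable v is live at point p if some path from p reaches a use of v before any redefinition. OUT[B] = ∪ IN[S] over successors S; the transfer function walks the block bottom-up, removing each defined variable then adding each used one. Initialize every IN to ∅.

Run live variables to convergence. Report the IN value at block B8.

Fixpoint table:
  B0: | IN={a, d, e, f} | OUT={a, b, d, e, f}
  B1: | IN={d, e, f} | OUT={a, c, d, e, f}
  B2: | IN={a, c, d, e, f} | OUT={a, b, c, d, e, f}
  B3: | IN={a, b, c, d, e, f} | OUT={a, b, d}
  B4: | IN={a, b, d} | OUT={a, b, d, e}
  B5: | IN={a, b, d, e} | OUT={a, b, d, f}
  B6: | IN={a, b, d, f} | OUT={a, b, c, d, e, f}
  B7: | IN={a, b, c, d, e, f} | OUT={a, b, c, d, e, f}
  B8: | IN={a, b} | OUT={}

B8 is the boundary node: OUT[B8] = {}
Applying B8's transfer function to that OUT value gives IN[B8] (row B8 above).

Answer: {a, b}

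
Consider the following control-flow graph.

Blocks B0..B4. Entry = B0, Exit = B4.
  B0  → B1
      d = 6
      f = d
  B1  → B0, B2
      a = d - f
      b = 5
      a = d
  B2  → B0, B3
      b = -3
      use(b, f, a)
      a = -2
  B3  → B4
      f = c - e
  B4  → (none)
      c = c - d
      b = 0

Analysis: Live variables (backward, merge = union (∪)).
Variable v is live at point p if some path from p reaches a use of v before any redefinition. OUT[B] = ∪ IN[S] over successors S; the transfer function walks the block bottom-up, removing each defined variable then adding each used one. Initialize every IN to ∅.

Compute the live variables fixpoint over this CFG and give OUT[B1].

Fixpoint table:
  B0:  IN={c, e}  OUT={c, d, e, f}
  B1:  IN={c, d, e, f}  OUT={a, c, d, e, f}
  B2:  IN={a, c, d, e, f}  OUT={c, d, e}
  B3:  IN={c, d, e}  OUT={c, d}
  B4:  IN={c, d}  OUT={}

Merge at B1: OUT[B1] = IN[B0] ⊔ IN[B2] = {a, c, d, e, f}

Answer: {a, c, d, e, f}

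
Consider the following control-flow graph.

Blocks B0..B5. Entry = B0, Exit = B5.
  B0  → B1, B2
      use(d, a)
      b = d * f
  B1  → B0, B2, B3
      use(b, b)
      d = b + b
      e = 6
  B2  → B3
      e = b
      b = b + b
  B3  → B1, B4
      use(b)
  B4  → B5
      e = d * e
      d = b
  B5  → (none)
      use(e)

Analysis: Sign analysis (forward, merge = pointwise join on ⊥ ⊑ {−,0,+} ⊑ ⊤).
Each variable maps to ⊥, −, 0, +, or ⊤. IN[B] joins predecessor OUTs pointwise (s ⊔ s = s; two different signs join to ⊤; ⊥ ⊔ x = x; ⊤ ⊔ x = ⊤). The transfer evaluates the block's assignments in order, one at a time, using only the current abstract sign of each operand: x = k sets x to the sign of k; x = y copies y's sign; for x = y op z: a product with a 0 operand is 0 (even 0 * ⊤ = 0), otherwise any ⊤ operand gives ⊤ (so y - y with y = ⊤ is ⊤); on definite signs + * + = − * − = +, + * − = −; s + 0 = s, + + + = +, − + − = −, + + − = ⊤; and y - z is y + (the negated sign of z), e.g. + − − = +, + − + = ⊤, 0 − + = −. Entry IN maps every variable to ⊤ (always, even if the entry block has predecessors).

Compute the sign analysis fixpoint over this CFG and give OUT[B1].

Fixpoint table:
  B0: | IN=(all ⊤) | OUT=(all ⊤)
  B1: | IN=(all ⊤) | OUT={e:+; rest ⊤}
  B2: | IN=(all ⊤) | OUT=(all ⊤)
  B3: | IN=(all ⊤) | OUT=(all ⊤)
  B4: | IN=(all ⊤) | OUT=(all ⊤)
  B5: | IN=(all ⊤) | OUT=(all ⊤)

Merge at B1: IN[B1] = OUT[B0] ⊔ OUT[B3] = {a: ⊤, b: ⊤, c: ⊤, d: ⊤, e: ⊤, f: ⊤}
Applying B1's transfer function to that IN value gives OUT[B1] (row B1 above).

Answer: {a: ⊤, b: ⊤, c: ⊤, d: ⊤, e: +, f: ⊤}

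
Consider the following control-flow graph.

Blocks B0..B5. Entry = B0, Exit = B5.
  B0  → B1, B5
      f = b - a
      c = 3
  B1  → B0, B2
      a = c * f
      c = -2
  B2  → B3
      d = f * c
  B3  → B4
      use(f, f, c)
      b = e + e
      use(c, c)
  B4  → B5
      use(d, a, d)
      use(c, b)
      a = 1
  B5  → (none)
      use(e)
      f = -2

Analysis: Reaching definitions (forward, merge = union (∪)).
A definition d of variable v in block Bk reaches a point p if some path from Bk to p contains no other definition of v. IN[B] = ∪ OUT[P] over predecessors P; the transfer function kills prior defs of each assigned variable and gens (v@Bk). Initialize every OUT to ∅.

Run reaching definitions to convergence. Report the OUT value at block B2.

Per-block solution:
  B0:  IN={a@B1, c@B1, f@B0}  OUT={a@B1, c@B0, f@B0}
  B1:  IN={a@B1, c@B0, f@B0}  OUT={a@B1, c@B1, f@B0}
  B2:  IN={a@B1, c@B1, f@B0}  OUT={a@B1, c@B1, d@B2, f@B0}
  B3:  IN={a@B1, c@B1, d@B2, f@B0}  OUT={a@B1, b@B3, c@B1, d@B2, f@B0}
  B4:  IN={a@B1, b@B3, c@B1, d@B2, f@B0}  OUT={a@B4, b@B3, c@B1, d@B2, f@B0}
  B5:  IN={a@B1, a@B4, b@B3, c@B0, c@B1, d@B2, f@B0}  OUT={a@B1, a@B4, b@B3, c@B0, c@B1, d@B2, f@B5}

Merge at B2: IN[B2] = OUT[B1] = {a@B1, c@B1, f@B0}
Applying B2's transfer function to that IN value gives OUT[B2] (row B2 above).

Answer: {a@B1, c@B1, d@B2, f@B0}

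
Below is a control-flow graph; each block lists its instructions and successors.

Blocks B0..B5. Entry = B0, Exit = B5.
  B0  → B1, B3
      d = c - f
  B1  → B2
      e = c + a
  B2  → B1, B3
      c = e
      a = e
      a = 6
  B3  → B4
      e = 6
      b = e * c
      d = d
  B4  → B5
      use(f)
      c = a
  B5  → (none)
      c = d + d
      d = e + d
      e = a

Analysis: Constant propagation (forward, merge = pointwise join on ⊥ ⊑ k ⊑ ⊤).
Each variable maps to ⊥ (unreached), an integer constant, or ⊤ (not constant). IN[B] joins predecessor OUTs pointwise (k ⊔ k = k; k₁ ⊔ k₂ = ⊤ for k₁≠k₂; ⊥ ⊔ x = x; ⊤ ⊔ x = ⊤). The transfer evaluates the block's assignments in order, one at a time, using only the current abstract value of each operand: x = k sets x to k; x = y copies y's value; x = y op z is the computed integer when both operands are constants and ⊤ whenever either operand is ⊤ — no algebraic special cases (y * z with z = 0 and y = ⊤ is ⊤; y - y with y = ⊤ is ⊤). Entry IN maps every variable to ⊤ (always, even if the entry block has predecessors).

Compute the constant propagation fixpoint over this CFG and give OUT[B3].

Answer: {a: ⊤, b: ⊤, c: ⊤, d: ⊤, e: 6, f: ⊤}

Derivation:
Fixpoint table:
  B0:  IN=(all ⊤)  OUT=(all ⊤)
  B1:  IN=(all ⊤)  OUT=(all ⊤)
  B2:  IN=(all ⊤)  OUT={a:6; rest ⊤}
  B3:  IN=(all ⊤)  OUT={e:6; rest ⊤}
  B4:  IN={e:6; rest ⊤}  OUT={e:6; rest ⊤}
  B5:  IN={e:6; rest ⊤}  OUT=(all ⊤)

Merge at B3: IN[B3] = OUT[B0] ⊔ OUT[B2] = {a: ⊤, b: ⊤, c: ⊤, d: ⊤, e: ⊤, f: ⊤}
Applying B3's transfer function to that IN value gives OUT[B3] (row B3 above).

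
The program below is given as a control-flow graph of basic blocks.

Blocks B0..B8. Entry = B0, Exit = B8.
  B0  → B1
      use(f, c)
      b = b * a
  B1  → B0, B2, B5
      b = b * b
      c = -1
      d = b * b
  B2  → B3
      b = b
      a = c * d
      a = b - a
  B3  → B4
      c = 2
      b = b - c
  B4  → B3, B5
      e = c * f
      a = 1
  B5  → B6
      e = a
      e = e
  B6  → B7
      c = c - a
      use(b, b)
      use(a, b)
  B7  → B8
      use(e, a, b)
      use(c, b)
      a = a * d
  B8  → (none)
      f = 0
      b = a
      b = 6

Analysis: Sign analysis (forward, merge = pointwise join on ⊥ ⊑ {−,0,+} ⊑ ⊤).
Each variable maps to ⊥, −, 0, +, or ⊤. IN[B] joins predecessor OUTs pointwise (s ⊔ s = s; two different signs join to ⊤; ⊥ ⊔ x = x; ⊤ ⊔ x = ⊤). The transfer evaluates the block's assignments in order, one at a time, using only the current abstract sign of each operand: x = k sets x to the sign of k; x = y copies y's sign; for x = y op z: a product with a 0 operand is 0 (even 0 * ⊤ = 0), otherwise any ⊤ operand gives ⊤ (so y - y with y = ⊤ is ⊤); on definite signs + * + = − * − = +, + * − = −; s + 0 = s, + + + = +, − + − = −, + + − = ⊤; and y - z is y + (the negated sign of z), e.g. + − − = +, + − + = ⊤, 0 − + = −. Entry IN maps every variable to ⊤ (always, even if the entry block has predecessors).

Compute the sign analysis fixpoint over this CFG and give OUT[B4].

Answer: {a: +, b: ⊤, c: +, d: ⊤, e: ⊤, f: ⊤}

Trace:
Converged values:
  B0: | IN=(all ⊤) | OUT=(all ⊤)
  B1: | IN=(all ⊤) | OUT={c:-; rest ⊤}
  B2: | IN={c:-; rest ⊤} | OUT={c:-; rest ⊤}
  B3: | IN=(all ⊤) | OUT={c:+; rest ⊤}
  B4: | IN={c:+; rest ⊤} | OUT={a:+, c:+; rest ⊤}
  B5: | IN=(all ⊤) | OUT=(all ⊤)
  B6: | IN=(all ⊤) | OUT=(all ⊤)
  B7: | IN=(all ⊤) | OUT=(all ⊤)
  B8: | IN=(all ⊤) | OUT={b:+, f:0; rest ⊤}

Merge at B4: IN[B4] = OUT[B3] = {a: ⊤, b: ⊤, c: +, d: ⊤, e: ⊤, f: ⊤}
Applying B4's transfer function to that IN value gives OUT[B4] (row B4 above).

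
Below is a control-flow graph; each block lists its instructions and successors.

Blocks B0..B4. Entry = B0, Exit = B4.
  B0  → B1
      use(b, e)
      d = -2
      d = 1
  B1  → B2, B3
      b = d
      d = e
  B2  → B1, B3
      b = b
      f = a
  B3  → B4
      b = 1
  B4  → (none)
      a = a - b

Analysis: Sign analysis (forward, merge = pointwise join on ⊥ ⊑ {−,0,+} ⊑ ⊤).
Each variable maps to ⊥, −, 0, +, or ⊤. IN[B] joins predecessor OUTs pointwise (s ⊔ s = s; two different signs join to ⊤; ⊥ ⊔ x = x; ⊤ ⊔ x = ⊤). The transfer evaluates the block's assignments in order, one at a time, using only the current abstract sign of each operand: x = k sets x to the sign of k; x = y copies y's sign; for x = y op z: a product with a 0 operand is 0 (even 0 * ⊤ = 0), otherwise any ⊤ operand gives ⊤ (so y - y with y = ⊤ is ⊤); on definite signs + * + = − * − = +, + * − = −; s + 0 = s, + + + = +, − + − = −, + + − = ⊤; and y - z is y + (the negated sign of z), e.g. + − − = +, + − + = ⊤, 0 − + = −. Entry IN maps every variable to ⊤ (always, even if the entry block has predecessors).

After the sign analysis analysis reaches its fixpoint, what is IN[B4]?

Fixpoint table:
  B0: | IN=(all ⊤) | OUT={d:+; rest ⊤}
  B1: | IN=(all ⊤) | OUT=(all ⊤)
  B2: | IN=(all ⊤) | OUT=(all ⊤)
  B3: | IN=(all ⊤) | OUT={b:+; rest ⊤}
  B4: | IN={b:+; rest ⊤} | OUT={b:+; rest ⊤}

Merge at B4: IN[B4] = OUT[B3] = {a: ⊤, b: +, c: ⊤, d: ⊤, e: ⊤, f: ⊤}

Answer: {a: ⊤, b: +, c: ⊤, d: ⊤, e: ⊤, f: ⊤}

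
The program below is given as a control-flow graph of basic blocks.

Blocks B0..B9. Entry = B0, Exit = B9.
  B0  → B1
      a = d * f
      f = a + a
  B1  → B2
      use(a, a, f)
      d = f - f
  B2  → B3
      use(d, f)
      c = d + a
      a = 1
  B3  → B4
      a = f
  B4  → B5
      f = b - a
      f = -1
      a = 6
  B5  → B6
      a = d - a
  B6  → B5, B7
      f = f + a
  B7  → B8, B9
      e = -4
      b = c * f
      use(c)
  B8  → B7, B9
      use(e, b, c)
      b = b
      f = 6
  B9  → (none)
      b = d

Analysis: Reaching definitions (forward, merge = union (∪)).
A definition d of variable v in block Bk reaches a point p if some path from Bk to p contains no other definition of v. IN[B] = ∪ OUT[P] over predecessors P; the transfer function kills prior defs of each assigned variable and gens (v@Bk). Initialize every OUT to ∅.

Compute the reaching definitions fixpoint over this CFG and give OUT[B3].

Answer: {a@B3, c@B2, d@B1, f@B0}

Derivation:
Per-block solution:
  B0:  IN={}  OUT={a@B0, f@B0}
  B1:  IN={a@B0, f@B0}  OUT={a@B0, d@B1, f@B0}
  B2:  IN={a@B0, d@B1, f@B0}  OUT={a@B2, c@B2, d@B1, f@B0}
  B3:  IN={a@B2, c@B2, d@B1, f@B0}  OUT={a@B3, c@B2, d@B1, f@B0}
  B4:  IN={a@B3, c@B2, d@B1, f@B0}  OUT={a@B4, c@B2, d@B1, f@B4}
  B5:  IN={a@B4, a@B5, c@B2, d@B1, f@B4, f@B6}  OUT={a@B5, c@B2, d@B1, f@B4, f@B6}
  B6:  IN={a@B5, c@B2, d@B1, f@B4, f@B6}  OUT={a@B5, c@B2, d@B1, f@B6}
  B7:  IN={a@B5, b@B8, c@B2, d@B1, e@B7, f@B6, f@B8}  OUT={a@B5, b@B7, c@B2, d@B1, e@B7, f@B6, f@B8}
  B8:  IN={a@B5, b@B7, c@B2, d@B1, e@B7, f@B6, f@B8}  OUT={a@B5, b@B8, c@B2, d@B1, e@B7, f@B8}
  B9:  IN={a@B5, b@B7, b@B8, c@B2, d@B1, e@B7, f@B6, f@B8}  OUT={a@B5, b@B9, c@B2, d@B1, e@B7, f@B6, f@B8}

Merge at B3: IN[B3] = OUT[B2] = {a@B2, c@B2, d@B1, f@B0}
Applying B3's transfer function to that IN value gives OUT[B3] (row B3 above).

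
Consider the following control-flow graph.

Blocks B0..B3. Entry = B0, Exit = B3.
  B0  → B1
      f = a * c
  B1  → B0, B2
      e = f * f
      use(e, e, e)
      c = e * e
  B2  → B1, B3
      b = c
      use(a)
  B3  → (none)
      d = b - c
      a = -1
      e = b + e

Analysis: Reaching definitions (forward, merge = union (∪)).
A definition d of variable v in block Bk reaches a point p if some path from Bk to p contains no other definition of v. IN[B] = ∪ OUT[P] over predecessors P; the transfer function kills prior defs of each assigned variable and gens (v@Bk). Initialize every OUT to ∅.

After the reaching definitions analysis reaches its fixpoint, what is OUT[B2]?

Fixpoint table:
  B0:  IN={b@B2, c@B1, e@B1, f@B0}  OUT={b@B2, c@B1, e@B1, f@B0}
  B1:  IN={b@B2, c@B1, e@B1, f@B0}  OUT={b@B2, c@B1, e@B1, f@B0}
  B2:  IN={b@B2, c@B1, e@B1, f@B0}  OUT={b@B2, c@B1, e@B1, f@B0}
  B3:  IN={b@B2, c@B1, e@B1, f@B0}  OUT={a@B3, b@B2, c@B1, d@B3, e@B3, f@B0}

Merge at B2: IN[B2] = OUT[B1] = {b@B2, c@B1, e@B1, f@B0}
Applying B2's transfer function to that IN value gives OUT[B2] (row B2 above).

Answer: {b@B2, c@B1, e@B1, f@B0}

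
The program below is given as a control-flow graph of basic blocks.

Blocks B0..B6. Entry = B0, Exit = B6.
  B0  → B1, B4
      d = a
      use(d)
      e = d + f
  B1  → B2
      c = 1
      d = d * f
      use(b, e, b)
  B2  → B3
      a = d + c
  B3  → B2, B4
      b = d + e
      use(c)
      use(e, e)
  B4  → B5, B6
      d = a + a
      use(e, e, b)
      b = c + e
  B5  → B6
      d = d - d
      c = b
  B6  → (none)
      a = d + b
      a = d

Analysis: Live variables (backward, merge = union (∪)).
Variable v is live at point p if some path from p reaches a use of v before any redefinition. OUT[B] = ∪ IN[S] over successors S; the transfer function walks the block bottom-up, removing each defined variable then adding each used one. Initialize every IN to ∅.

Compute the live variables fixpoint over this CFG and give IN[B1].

Answer: {b, d, e, f}

Trace:
Fixpoint table:
  B0:  IN={a, b, c, f}  OUT={a, b, c, d, e, f}
  B1:  IN={b, d, e, f}  OUT={c, d, e}
  B2:  IN={c, d, e}  OUT={a, c, d, e}
  B3:  IN={a, c, d, e}  OUT={a, b, c, d, e}
  B4:  IN={a, b, c, e}  OUT={b, d}
  B5:  IN={b, d}  OUT={b, d}
  B6:  IN={b, d}  OUT={}

Merge at B1: OUT[B1] = IN[B2] = {c, d, e}
Applying B1's transfer function to that OUT value gives IN[B1] (row B1 above).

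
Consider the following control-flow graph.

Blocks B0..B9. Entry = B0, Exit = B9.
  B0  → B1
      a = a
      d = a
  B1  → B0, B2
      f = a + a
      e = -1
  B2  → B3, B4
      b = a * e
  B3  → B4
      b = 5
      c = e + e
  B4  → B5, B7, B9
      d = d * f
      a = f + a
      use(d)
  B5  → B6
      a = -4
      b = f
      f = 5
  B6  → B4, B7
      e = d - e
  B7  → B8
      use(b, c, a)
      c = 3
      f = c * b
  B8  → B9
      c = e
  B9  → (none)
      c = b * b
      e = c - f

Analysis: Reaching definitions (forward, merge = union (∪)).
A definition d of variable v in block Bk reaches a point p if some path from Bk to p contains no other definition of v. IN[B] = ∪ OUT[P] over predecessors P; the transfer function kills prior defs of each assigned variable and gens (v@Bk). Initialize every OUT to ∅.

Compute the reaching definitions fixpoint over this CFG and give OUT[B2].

Answer: {a@B0, b@B2, d@B0, e@B1, f@B1}

Trace:
Converged values:
  B0:   IN={a@B0, d@B0, e@B1, f@B1}   OUT={a@B0, d@B0, e@B1, f@B1}
  B1:   IN={a@B0, d@B0, e@B1, f@B1}   OUT={a@B0, d@B0, e@B1, f@B1}
  B2:   IN={a@B0, d@B0, e@B1, f@B1}   OUT={a@B0, b@B2, d@B0, e@B1, f@B1}
  B3:   IN={a@B0, b@B2, d@B0, e@B1, f@B1}   OUT={a@B0, b@B3, c@B3, d@B0, e@B1, f@B1}
  B4:   IN={a@B0, a@B5, b@B2, b@B3, b@B5, c@B3, d@B0, d@B4, e@B1, e@B6, f@B1, f@B5}   OUT={a@B4, b@B2, b@B3, b@B5, c@B3, d@B4, e@B1, e@B6, f@B1, f@B5}
  B5:   IN={a@B4, b@B2, b@B3, b@B5, c@B3, d@B4, e@B1, e@B6, f@B1, f@B5}   OUT={a@B5, b@B5, c@B3, d@B4, e@B1, e@B6, f@B5}
  B6:   IN={a@B5, b@B5, c@B3, d@B4, e@B1, e@B6, f@B5}   OUT={a@B5, b@B5, c@B3, d@B4, e@B6, f@B5}
  B7:   IN={a@B4, a@B5, b@B2, b@B3, b@B5, c@B3, d@B4, e@B1, e@B6, f@B1, f@B5}   OUT={a@B4, a@B5, b@B2, b@B3, b@B5, c@B7, d@B4, e@B1, e@B6, f@B7}
  B8:   IN={a@B4, a@B5, b@B2, b@B3, b@B5, c@B7, d@B4, e@B1, e@B6, f@B7}   OUT={a@B4, a@B5, b@B2, b@B3, b@B5, c@B8, d@B4, e@B1, e@B6, f@B7}
  B9:   IN={a@B4, a@B5, b@B2, b@B3, b@B5, c@B3, c@B8, d@B4, e@B1, e@B6, f@B1, f@B5, f@B7}   OUT={a@B4, a@B5, b@B2, b@B3, b@B5, c@B9, d@B4, e@B9, f@B1, f@B5, f@B7}

Merge at B2: IN[B2] = OUT[B1] = {a@B0, d@B0, e@B1, f@B1}
Applying B2's transfer function to that IN value gives OUT[B2] (row B2 above).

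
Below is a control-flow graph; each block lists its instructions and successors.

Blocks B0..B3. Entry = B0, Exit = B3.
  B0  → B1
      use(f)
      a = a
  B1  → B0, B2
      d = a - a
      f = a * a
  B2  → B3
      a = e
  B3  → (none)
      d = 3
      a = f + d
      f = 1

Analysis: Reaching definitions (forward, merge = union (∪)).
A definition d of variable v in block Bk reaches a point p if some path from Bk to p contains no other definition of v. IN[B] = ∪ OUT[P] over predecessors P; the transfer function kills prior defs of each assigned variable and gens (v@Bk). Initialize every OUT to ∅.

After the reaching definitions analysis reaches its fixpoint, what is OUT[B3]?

Per-block solution:
  B0:  IN={a@B0, d@B1, f@B1}  OUT={a@B0, d@B1, f@B1}
  B1:  IN={a@B0, d@B1, f@B1}  OUT={a@B0, d@B1, f@B1}
  B2:  IN={a@B0, d@B1, f@B1}  OUT={a@B2, d@B1, f@B1}
  B3:  IN={a@B2, d@B1, f@B1}  OUT={a@B3, d@B3, f@B3}

Merge at B3: IN[B3] = OUT[B2] = {a@B2, d@B1, f@B1}
Applying B3's transfer function to that IN value gives OUT[B3] (row B3 above).

Answer: {a@B3, d@B3, f@B3}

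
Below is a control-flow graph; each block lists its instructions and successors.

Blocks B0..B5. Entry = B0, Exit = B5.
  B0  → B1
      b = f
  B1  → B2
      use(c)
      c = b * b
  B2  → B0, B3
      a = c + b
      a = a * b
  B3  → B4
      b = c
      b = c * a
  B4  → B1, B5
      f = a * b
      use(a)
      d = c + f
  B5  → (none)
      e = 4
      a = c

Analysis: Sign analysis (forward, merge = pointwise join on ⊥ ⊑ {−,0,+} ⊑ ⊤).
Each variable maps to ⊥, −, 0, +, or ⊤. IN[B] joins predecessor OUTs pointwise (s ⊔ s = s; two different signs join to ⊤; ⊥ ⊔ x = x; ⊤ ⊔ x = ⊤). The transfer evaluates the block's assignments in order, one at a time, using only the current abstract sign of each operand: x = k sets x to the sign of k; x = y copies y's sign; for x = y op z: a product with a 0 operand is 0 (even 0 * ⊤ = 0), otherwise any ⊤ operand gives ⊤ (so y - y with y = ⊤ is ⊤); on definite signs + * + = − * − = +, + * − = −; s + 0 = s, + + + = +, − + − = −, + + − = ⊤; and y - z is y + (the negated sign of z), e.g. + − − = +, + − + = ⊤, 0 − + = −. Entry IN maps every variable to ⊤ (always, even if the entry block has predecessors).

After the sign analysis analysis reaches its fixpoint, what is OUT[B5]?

Answer: {a: ⊤, b: ⊤, c: ⊤, d: ⊤, e: +, f: ⊤}

Working:
Fixpoint table:
  B0:  IN=(all ⊤)  OUT=(all ⊤)
  B1:  IN=(all ⊤)  OUT=(all ⊤)
  B2:  IN=(all ⊤)  OUT=(all ⊤)
  B3:  IN=(all ⊤)  OUT=(all ⊤)
  B4:  IN=(all ⊤)  OUT=(all ⊤)
  B5:  IN=(all ⊤)  OUT={e:+; rest ⊤}

Merge at B5: IN[B5] = OUT[B4] = {a: ⊤, b: ⊤, c: ⊤, d: ⊤, e: ⊤, f: ⊤}
Applying B5's transfer function to that IN value gives OUT[B5] (row B5 above).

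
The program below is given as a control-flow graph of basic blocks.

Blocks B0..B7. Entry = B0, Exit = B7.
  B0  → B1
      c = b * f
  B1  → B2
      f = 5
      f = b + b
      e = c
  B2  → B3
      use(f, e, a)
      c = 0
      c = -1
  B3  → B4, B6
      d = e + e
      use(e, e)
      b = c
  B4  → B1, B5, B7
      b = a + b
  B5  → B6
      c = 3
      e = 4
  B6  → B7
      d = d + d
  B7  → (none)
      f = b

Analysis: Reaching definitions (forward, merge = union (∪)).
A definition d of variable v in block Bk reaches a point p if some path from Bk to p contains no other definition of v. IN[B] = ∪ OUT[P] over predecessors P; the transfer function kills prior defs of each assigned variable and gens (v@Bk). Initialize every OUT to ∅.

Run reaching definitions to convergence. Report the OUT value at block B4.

Answer: {b@B4, c@B2, d@B3, e@B1, f@B1}

Trace:
Per-block solution:
  B0:  IN={}  OUT={c@B0}
  B1:  IN={b@B4, c@B0, c@B2, d@B3, e@B1, f@B1}  OUT={b@B4, c@B0, c@B2, d@B3, e@B1, f@B1}
  B2:  IN={b@B4, c@B0, c@B2, d@B3, e@B1, f@B1}  OUT={b@B4, c@B2, d@B3, e@B1, f@B1}
  B3:  IN={b@B4, c@B2, d@B3, e@B1, f@B1}  OUT={b@B3, c@B2, d@B3, e@B1, f@B1}
  B4:  IN={b@B3, c@B2, d@B3, e@B1, f@B1}  OUT={b@B4, c@B2, d@B3, e@B1, f@B1}
  B5:  IN={b@B4, c@B2, d@B3, e@B1, f@B1}  OUT={b@B4, c@B5, d@B3, e@B5, f@B1}
  B6:  IN={b@B3, b@B4, c@B2, c@B5, d@B3, e@B1, e@B5, f@B1}  OUT={b@B3, b@B4, c@B2, c@B5, d@B6, e@B1, e@B5, f@B1}
  B7:  IN={b@B3, b@B4, c@B2, c@B5, d@B3, d@B6, e@B1, e@B5, f@B1}  OUT={b@B3, b@B4, c@B2, c@B5, d@B3, d@B6, e@B1, e@B5, f@B7}

Merge at B4: IN[B4] = OUT[B3] = {b@B3, c@B2, d@B3, e@B1, f@B1}
Applying B4's transfer function to that IN value gives OUT[B4] (row B4 above).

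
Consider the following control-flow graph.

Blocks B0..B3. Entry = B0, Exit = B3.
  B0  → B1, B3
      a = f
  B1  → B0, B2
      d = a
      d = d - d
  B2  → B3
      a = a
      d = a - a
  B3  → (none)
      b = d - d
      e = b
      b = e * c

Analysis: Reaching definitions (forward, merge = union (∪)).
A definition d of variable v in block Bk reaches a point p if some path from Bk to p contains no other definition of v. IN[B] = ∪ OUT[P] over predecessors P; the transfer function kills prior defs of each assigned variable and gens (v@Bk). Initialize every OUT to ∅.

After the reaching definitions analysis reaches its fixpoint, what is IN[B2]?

Answer: {a@B0, d@B1}

Trace:
Converged values:
  B0: | IN={a@B0, d@B1} | OUT={a@B0, d@B1}
  B1: | IN={a@B0, d@B1} | OUT={a@B0, d@B1}
  B2: | IN={a@B0, d@B1} | OUT={a@B2, d@B2}
  B3: | IN={a@B0, a@B2, d@B1, d@B2} | OUT={a@B0, a@B2, b@B3, d@B1, d@B2, e@B3}

Merge at B2: IN[B2] = OUT[B1] = {a@B0, d@B1}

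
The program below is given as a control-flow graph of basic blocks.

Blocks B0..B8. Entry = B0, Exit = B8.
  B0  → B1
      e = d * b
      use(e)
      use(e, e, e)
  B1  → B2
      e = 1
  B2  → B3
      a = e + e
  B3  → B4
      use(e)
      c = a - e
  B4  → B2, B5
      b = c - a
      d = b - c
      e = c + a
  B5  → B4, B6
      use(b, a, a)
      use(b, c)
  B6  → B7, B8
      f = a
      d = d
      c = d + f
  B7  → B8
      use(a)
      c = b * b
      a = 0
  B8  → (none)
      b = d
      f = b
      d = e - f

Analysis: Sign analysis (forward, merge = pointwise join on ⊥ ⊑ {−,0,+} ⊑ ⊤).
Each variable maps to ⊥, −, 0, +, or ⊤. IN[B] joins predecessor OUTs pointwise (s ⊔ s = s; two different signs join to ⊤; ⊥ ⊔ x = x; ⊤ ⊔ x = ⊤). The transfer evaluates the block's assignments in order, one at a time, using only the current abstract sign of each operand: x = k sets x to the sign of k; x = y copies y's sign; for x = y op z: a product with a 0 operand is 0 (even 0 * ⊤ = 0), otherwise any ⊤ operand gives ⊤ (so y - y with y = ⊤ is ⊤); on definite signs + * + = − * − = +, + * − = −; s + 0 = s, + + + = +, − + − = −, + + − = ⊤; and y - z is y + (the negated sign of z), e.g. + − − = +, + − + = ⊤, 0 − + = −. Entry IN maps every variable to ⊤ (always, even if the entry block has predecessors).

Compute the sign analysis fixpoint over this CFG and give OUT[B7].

Per-block solution:
  B0:  IN=(all ⊤)  OUT=(all ⊤)
  B1:  IN=(all ⊤)  OUT={e:+; rest ⊤}
  B2:  IN=(all ⊤)  OUT=(all ⊤)
  B3:  IN=(all ⊤)  OUT=(all ⊤)
  B4:  IN=(all ⊤)  OUT=(all ⊤)
  B5:  IN=(all ⊤)  OUT=(all ⊤)
  B6:  IN=(all ⊤)  OUT=(all ⊤)
  B7:  IN=(all ⊤)  OUT={a:0; rest ⊤}
  B8:  IN=(all ⊤)  OUT=(all ⊤)

Merge at B7: IN[B7] = OUT[B6] = {a: ⊤, b: ⊤, c: ⊤, d: ⊤, e: ⊤, f: ⊤}
Applying B7's transfer function to that IN value gives OUT[B7] (row B7 above).

Answer: {a: 0, b: ⊤, c: ⊤, d: ⊤, e: ⊤, f: ⊤}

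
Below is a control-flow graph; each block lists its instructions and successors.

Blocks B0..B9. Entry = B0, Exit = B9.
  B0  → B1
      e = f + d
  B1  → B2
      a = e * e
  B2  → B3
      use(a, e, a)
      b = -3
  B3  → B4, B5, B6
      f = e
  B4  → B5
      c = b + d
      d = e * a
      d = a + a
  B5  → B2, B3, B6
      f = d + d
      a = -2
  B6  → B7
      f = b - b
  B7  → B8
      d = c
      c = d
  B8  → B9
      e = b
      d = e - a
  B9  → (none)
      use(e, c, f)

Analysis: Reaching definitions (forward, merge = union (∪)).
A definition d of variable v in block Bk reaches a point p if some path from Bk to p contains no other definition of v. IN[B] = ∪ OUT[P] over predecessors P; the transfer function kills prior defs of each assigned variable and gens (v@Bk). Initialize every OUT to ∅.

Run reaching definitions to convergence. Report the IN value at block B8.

Converged values:
  B0: | IN={} | OUT={e@B0}
  B1: | IN={e@B0} | OUT={a@B1, e@B0}
  B2: | IN={a@B1, a@B5, b@B2, c@B4, d@B4, e@B0, f@B5} | OUT={a@B1, a@B5, b@B2, c@B4, d@B4, e@B0, f@B5}
  B3: | IN={a@B1, a@B5, b@B2, c@B4, d@B4, e@B0, f@B5} | OUT={a@B1, a@B5, b@B2, c@B4, d@B4, e@B0, f@B3}
  B4: | IN={a@B1, a@B5, b@B2, c@B4, d@B4, e@B0, f@B3} | OUT={a@B1, a@B5, b@B2, c@B4, d@B4, e@B0, f@B3}
  B5: | IN={a@B1, a@B5, b@B2, c@B4, d@B4, e@B0, f@B3} | OUT={a@B5, b@B2, c@B4, d@B4, e@B0, f@B5}
  B6: | IN={a@B1, a@B5, b@B2, c@B4, d@B4, e@B0, f@B3, f@B5} | OUT={a@B1, a@B5, b@B2, c@B4, d@B4, e@B0, f@B6}
  B7: | IN={a@B1, a@B5, b@B2, c@B4, d@B4, e@B0, f@B6} | OUT={a@B1, a@B5, b@B2, c@B7, d@B7, e@B0, f@B6}
  B8: | IN={a@B1, a@B5, b@B2, c@B7, d@B7, e@B0, f@B6} | OUT={a@B1, a@B5, b@B2, c@B7, d@B8, e@B8, f@B6}
  B9: | IN={a@B1, a@B5, b@B2, c@B7, d@B8, e@B8, f@B6} | OUT={a@B1, a@B5, b@B2, c@B7, d@B8, e@B8, f@B6}

Merge at B8: IN[B8] = OUT[B7] = {a@B1, a@B5, b@B2, c@B7, d@B7, e@B0, f@B6}

Answer: {a@B1, a@B5, b@B2, c@B7, d@B7, e@B0, f@B6}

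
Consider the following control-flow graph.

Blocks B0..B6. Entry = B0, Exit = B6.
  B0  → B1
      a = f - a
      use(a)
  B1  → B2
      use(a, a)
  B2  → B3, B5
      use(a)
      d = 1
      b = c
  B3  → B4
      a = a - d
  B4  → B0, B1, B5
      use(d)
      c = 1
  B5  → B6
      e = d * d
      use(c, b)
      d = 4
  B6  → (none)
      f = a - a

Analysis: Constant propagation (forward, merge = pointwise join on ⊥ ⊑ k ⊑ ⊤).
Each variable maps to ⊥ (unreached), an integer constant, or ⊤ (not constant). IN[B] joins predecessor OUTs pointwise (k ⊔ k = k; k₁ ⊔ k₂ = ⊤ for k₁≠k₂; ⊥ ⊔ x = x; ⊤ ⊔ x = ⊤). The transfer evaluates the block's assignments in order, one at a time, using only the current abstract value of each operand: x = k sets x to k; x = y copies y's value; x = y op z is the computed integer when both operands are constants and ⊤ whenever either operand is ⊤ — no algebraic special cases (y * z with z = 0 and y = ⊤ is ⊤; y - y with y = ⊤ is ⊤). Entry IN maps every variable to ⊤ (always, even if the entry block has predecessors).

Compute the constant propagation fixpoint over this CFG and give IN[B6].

Fixpoint table:
  B0: | IN=(all ⊤) | OUT=(all ⊤)
  B1: | IN=(all ⊤) | OUT=(all ⊤)
  B2: | IN=(all ⊤) | OUT={d:1; rest ⊤}
  B3: | IN={d:1; rest ⊤} | OUT={d:1; rest ⊤}
  B4: | IN={d:1; rest ⊤} | OUT={c:1, d:1; rest ⊤}
  B5: | IN={d:1; rest ⊤} | OUT={d:4, e:1; rest ⊤}
  B6: | IN={d:4, e:1; rest ⊤} | OUT={d:4, e:1; rest ⊤}

Merge at B6: IN[B6] = OUT[B5] = {a: ⊤, b: ⊤, c: ⊤, d: 4, e: 1, f: ⊤}

Answer: {a: ⊤, b: ⊤, c: ⊤, d: 4, e: 1, f: ⊤}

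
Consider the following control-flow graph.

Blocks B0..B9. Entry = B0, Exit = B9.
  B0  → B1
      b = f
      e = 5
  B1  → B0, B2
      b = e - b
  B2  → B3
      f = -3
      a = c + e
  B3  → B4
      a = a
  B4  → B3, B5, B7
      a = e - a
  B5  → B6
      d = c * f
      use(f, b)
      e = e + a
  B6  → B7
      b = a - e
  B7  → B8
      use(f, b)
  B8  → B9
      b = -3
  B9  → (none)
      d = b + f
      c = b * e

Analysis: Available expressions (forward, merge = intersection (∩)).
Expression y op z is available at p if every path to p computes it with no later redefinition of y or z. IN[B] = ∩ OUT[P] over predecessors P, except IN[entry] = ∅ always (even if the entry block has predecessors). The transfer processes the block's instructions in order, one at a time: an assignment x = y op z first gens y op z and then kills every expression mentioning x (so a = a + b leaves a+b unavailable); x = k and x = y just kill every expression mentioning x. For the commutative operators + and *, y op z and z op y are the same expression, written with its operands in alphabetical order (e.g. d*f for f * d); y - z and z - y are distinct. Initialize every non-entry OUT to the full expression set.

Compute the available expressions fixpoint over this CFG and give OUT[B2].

Fixpoint table:
  B0: | IN={} | OUT={}
  B1: | IN={} | OUT={}
  B2: | IN={} | OUT={c+e}
  B3: | IN={c+e} | OUT={c+e}
  B4: | IN={c+e} | OUT={c+e}
  B5: | IN={c+e} | OUT={c*f}
  B6: | IN={c*f} | OUT={a-e, c*f}
  B7: | IN={} | OUT={}
  B8: | IN={} | OUT={}
  B9: | IN={} | OUT={b*e, b+f}

Merge at B2: IN[B2] = OUT[B1] = {}
Applying B2's transfer function to that IN value gives OUT[B2] (row B2 above).

Answer: {c+e}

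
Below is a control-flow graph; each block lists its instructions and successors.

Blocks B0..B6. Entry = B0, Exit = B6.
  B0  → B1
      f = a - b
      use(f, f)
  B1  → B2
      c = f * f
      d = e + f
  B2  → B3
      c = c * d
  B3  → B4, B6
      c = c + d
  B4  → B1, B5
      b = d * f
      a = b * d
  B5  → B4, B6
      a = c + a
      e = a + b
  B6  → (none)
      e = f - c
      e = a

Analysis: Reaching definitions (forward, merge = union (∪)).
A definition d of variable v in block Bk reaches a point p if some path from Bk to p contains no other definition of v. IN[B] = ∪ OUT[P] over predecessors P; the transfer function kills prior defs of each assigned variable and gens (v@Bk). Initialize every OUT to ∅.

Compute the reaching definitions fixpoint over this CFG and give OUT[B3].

Answer: {a@B4, b@B4, c@B3, d@B1, e@B5, f@B0}

Working:
Fixpoint table:
  B0: | IN={} | OUT={f@B0}
  B1: | IN={a@B4, b@B4, c@B3, d@B1, e@B5, f@B0} | OUT={a@B4, b@B4, c@B1, d@B1, e@B5, f@B0}
  B2: | IN={a@B4, b@B4, c@B1, d@B1, e@B5, f@B0} | OUT={a@B4, b@B4, c@B2, d@B1, e@B5, f@B0}
  B3: | IN={a@B4, b@B4, c@B2, d@B1, e@B5, f@B0} | OUT={a@B4, b@B4, c@B3, d@B1, e@B5, f@B0}
  B4: | IN={a@B4, a@B5, b@B4, c@B3, d@B1, e@B5, f@B0} | OUT={a@B4, b@B4, c@B3, d@B1, e@B5, f@B0}
  B5: | IN={a@B4, b@B4, c@B3, d@B1, e@B5, f@B0} | OUT={a@B5, b@B4, c@B3, d@B1, e@B5, f@B0}
  B6: | IN={a@B4, a@B5, b@B4, c@B3, d@B1, e@B5, f@B0} | OUT={a@B4, a@B5, b@B4, c@B3, d@B1, e@B6, f@B0}

Merge at B3: IN[B3] = OUT[B2] = {a@B4, b@B4, c@B2, d@B1, e@B5, f@B0}
Applying B3's transfer function to that IN value gives OUT[B3] (row B3 above).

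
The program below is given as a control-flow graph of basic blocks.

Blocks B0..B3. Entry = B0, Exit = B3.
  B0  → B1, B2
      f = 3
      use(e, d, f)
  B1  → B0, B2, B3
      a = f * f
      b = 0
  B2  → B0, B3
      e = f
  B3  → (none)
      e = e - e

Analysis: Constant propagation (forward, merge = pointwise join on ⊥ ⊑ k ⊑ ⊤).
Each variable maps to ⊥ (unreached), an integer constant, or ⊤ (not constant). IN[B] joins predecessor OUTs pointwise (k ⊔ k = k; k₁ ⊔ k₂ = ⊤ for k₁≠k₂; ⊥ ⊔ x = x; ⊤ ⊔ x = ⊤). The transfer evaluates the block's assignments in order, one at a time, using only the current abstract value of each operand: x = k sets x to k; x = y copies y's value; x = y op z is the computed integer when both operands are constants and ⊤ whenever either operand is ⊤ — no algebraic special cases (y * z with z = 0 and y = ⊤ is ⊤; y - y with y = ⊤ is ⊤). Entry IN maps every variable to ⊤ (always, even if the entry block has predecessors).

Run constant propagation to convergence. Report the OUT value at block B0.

Per-block solution:
  B0:   IN=(all ⊤)   OUT={f:3; rest ⊤}
  B1:   IN={f:3; rest ⊤}   OUT={a:9, b:0, f:3; rest ⊤}
  B2:   IN={f:3; rest ⊤}   OUT={e:3, f:3; rest ⊤}
  B3:   IN={f:3; rest ⊤}   OUT={f:3; rest ⊤}

Merge at B0 (entry node, so the boundary value (all ⊤) is joined with the incoming edge(s)): IN[B0] = (all ⊤) ⊔ OUT[B1] ⊔ OUT[B2] = {a: ⊤, b: ⊤, c: ⊤, d: ⊤, e: ⊤, f: ⊤}
Applying B0's transfer function to that IN value gives OUT[B0] (row B0 above).

Answer: {a: ⊤, b: ⊤, c: ⊤, d: ⊤, e: ⊤, f: 3}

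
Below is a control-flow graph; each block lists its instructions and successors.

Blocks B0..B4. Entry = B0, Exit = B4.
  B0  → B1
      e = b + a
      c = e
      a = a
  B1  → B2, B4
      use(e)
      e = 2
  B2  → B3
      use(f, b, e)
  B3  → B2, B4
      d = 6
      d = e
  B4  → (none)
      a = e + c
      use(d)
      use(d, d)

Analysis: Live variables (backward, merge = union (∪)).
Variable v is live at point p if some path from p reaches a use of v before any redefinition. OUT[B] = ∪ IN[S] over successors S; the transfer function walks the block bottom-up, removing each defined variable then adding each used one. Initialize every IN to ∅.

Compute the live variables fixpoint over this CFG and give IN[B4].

Answer: {c, d, e}

Derivation:
Fixpoint table:
  B0:  IN={a, b, d, f}  OUT={b, c, d, e, f}
  B1:  IN={b, c, d, e, f}  OUT={b, c, d, e, f}
  B2:  IN={b, c, e, f}  OUT={b, c, e, f}
  B3:  IN={b, c, e, f}  OUT={b, c, d, e, f}
  B4:  IN={c, d, e}  OUT={}

B4 is the boundary node: OUT[B4] = {}
Applying B4's transfer function to that OUT value gives IN[B4] (row B4 above).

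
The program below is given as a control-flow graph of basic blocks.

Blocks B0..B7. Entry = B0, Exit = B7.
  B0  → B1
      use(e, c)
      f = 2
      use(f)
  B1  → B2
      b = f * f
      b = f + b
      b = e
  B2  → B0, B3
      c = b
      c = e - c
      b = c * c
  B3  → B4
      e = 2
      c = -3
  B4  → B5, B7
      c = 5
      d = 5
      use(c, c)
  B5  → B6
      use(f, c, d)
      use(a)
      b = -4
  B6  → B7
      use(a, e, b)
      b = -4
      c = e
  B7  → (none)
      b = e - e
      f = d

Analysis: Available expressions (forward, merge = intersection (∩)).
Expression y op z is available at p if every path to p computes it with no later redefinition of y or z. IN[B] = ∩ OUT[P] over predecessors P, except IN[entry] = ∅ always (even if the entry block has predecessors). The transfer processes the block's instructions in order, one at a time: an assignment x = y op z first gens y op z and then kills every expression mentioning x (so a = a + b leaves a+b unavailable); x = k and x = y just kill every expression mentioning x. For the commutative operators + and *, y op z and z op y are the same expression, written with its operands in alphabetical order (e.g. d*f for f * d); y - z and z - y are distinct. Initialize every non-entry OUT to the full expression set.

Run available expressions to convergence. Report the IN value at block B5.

Fixpoint table:
  B0:   IN={}   OUT={}
  B1:   IN={}   OUT={f*f}
  B2:   IN={f*f}   OUT={c*c, f*f}
  B3:   IN={c*c, f*f}   OUT={f*f}
  B4:   IN={f*f}   OUT={f*f}
  B5:   IN={f*f}   OUT={f*f}
  B6:   IN={f*f}   OUT={f*f}
  B7:   IN={f*f}   OUT={e-e}

Merge at B5: IN[B5] = OUT[B4] = {f*f}

Answer: {f*f}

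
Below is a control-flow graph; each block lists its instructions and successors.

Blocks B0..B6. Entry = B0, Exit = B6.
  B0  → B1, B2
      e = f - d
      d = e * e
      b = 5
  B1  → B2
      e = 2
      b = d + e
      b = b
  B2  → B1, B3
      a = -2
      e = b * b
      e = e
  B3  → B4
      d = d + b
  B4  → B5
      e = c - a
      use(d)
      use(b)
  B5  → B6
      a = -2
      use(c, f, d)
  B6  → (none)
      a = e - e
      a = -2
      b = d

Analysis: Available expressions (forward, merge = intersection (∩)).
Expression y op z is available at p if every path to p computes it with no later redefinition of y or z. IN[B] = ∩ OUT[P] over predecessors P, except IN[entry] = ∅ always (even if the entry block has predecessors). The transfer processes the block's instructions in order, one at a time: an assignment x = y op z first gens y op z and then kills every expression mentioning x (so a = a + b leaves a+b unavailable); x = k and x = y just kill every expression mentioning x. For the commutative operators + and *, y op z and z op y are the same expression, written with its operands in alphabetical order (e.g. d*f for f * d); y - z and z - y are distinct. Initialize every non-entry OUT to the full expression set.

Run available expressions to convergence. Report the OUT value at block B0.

Fixpoint table:
  B0: | IN={} | OUT={e*e}
  B1: | IN={} | OUT={d+e}
  B2: | IN={} | OUT={b*b}
  B3: | IN={b*b} | OUT={b*b}
  B4: | IN={b*b} | OUT={b*b, c-a}
  B5: | IN={b*b, c-a} | OUT={b*b}
  B6: | IN={b*b} | OUT={e-e}

B0 is the boundary node: IN[B0] = {}
Applying B0's transfer function to that IN value gives OUT[B0] (row B0 above).

Answer: {e*e}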